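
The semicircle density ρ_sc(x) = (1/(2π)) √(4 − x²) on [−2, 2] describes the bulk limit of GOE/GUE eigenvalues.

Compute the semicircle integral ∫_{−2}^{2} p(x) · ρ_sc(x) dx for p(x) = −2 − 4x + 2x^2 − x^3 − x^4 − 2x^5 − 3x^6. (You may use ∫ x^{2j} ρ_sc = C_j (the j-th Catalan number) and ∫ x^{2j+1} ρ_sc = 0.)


Write p(x) = Σ a_i x^i, split into monomials and integrate each against ρ_sc separately.
Using ∫ x^{2j} ρ_sc = C_j = (1/(j+1)) C(2j, j) (Catalan numbers) and ∫ x^{2j+1} ρ_sc = 0 (odd monomials vanish by symmetry):
  i = 0 (even): a_0 · C_{0} = -2 · 1 = -2
  i = 1 (odd): ∫ x^1 ρ_sc = 0 (vanishes)
  i = 2 (even): a_2 · C_{1} = 2 · 1 = 2
  i = 3 (odd): ∫ x^3 ρ_sc = 0 (vanishes)
  i = 4 (even): a_4 · C_{2} = -1 · 2 = -2
  i = 5 (odd): ∫ x^5 ρ_sc = 0 (vanishes)
  i = 6 (even): a_6 · C_{3} = -3 · 5 = -15

Summing the contributions: ∫_{−2}^{2} p(x) ρ_sc(x) dx = (-2) + 2 + (-2) + (-15) = -17.


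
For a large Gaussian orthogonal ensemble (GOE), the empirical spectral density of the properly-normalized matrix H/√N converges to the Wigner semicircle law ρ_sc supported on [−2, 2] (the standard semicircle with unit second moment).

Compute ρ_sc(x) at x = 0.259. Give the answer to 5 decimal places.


ρ_sc(x) = (1/(2π)) √(4 − x²). With x = 0.259:
  4 − x² = 4 − (0.259)² = 4 − 0.067081 = 3.932919.
  √(4 − x²) = 1.983159.
  1/(2π) = 0.159155.
  ρ_sc(0.259) = 0.159155 · 1.983159 = 0.315630.

Rounded to 5 decimal places: ρ_sc(0.259) ≈ 0.31563.


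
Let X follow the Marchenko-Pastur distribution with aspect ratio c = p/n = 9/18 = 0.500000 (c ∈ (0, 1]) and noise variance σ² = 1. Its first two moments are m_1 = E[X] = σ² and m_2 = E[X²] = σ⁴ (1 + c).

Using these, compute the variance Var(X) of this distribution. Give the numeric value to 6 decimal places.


m_1 = E[X] = σ² = 1, so m_1² = 1.
m_2 = E[X²] = σ⁴ (1 + c) = 1 · (1 + 0.500000) = 1 · 1.500000 = 1.500000.
(Note m_2 − m_1² simplifies to c · σ⁴ = 0.500000 · 1.)

Var(X) = m_2 − m_1² = 1.500000 − 1 = 0.500000.


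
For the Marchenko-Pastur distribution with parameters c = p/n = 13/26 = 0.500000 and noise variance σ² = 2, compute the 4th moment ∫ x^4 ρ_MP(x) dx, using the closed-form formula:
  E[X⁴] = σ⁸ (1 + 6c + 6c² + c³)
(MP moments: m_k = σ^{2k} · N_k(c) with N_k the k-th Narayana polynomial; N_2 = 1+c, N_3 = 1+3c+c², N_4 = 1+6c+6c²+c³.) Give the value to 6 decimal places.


E[X⁴] = σ⁸ (1 + 6c + 6c² + c³) (fourth MP moment). With σ² = 2 (so σ⁸ = 16) and c = 13/26 = 0.500000: E[X⁴] = 16 · (1 + 6·0.500000 + 6·(0.500000)² + (0.500000)³) = 16 · 5.625000.

So E[X^4] = 90.000000.


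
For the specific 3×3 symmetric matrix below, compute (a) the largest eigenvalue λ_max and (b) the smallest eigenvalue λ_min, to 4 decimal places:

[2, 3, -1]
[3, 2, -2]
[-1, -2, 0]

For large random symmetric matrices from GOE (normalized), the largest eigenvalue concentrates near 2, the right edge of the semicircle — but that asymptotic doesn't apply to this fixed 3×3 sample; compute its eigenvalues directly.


Since M is real symmetric, all three eigenvalues are real; they are the roots of det(λI − M) = λ³ − (tr M) λ² + s λ − det M, where s is the sum of the principal 2×2 minors.
tr M = 2 + 2 + 0 = 4.
s = (2·2 − 3²) + (2·0 − (-1)²) + (2·0 − (-2)²) = -5 + (-1) + (-4) = -10.
det M (expand along row 1) = 2·(-4) − 3·(-2) + (-1)·(-4) = 2.
Characteristic polynomial: λ³ − 4λ² − 10λ − 2 = 0.
Substitute λ = y + (tr M)/3 = y + 1.333333 to remove the quadratic term: y³ + p·y + q = 0 with p = s − (tr M)²/3 = -15.333333 and q = −2(tr M)³/27 + (tr M)·s/3 − det M = -20.074074.
Three real roots ⇒ use the trigonometric (Viète) form: r = 2√(−p/3) = 4.521553, φ = arccos(3q/(p·r)) = arccos(0.868625) = 0.518375 rad.
y_k = r·cos(φ/3 − 2πk/3) for k = 0, 1, 2 gives y = 4.454221, -1.553858, -2.900363.
λ_k = y_k + 1.333333 gives λ = 5.7876, -0.2205, -1.5670 (check: the sum is 4.0000 = tr M).

Hence λ_max = 5.7876 and λ_min = -1.5670.


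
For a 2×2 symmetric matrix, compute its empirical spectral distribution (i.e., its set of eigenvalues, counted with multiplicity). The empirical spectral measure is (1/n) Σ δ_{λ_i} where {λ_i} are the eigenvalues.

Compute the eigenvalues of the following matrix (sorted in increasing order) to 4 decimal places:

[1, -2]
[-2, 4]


Since M is real symmetric, both eigenvalues are real; they are the roots of det(λI − M) = λ² − (tr M) λ + det M.
tr M = 1 + 4 = 5.
det M = 1·4 − (-2)² = 4 − 4 = 0.
Characteristic polynomial: λ² − 5λ = 0.
Discriminant Δ = (tr M)² − 4·det M = 25 − 0 = 25; √Δ = 5.000000.
λ = (tr M ± √Δ)/2 = (5 ± 5.000000)/2, giving (tr M − √Δ)/2 = 0.0000 and (tr M + √Δ)/2 = 5.0000.

Eigenvalues sorted in increasing order: [0.0000, 5.0000].


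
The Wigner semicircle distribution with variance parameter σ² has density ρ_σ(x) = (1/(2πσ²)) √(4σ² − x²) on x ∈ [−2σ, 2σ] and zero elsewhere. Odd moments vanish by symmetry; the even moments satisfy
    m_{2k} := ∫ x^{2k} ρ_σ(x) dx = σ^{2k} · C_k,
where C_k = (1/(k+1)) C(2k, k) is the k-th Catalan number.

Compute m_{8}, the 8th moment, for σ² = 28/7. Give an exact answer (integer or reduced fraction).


By the scaled semicircle moment identity, m_{2k} = σ^{2k} · C_k with k = 4.
C_4 = (1/(k+1)) · C(2k, k) = (1/5) · C(8, 4) = (1/5) · 70 = 14.
σ^{2k} = (σ²)^k = (28/7)^4 = 256.

Therefore m_{8} = σ^{8} · C_4 = 256 · 14 = 3584.


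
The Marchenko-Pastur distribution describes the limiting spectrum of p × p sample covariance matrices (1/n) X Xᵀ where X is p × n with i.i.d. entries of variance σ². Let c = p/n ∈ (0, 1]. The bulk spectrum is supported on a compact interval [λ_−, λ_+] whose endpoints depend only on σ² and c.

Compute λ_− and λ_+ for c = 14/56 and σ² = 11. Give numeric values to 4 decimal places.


c = 14/56 = 0.250000; √c = 0.500000.
λ_− = σ² (1 − √c)² = 11 · (1 − 0.500000)² = 11 · (0.500000)² = 2.750000.
λ_+ = σ² (1 + √c)² = 11 · (1 + 0.500000)² = 11 · (1.500000)² = 24.750000.

Rounded to 4 decimal places: λ_− ≈ 2.7500, λ_+ ≈ 24.7500.


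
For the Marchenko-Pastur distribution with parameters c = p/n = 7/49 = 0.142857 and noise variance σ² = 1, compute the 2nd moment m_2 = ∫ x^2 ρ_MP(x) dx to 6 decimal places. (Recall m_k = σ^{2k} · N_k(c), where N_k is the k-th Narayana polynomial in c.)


E[X²] = σ⁴ (1 + c) (second MP moment). With σ² = 1 (so σ⁴ = 1) and c = 7/49 = 0.142857: E[X²] = 1 · (1 + 0.142857) = 1 · 1.142857.

So E[X^2] = 1.142857.


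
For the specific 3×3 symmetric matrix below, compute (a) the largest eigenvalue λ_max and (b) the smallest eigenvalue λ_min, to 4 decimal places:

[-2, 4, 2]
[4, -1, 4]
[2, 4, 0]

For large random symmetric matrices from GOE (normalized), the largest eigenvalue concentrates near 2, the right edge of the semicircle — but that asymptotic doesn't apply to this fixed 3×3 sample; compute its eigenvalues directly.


Since M is real symmetric, all three eigenvalues are real; they are the roots of det(λI − M) = λ³ − (tr M) λ² + s λ − det M, where s is the sum of the principal 2×2 minors.
tr M = -2 + (-1) + 0 = -3.
s = ((-2)·(-1) − 4²) + ((-2)·0 − 2²) + ((-1)·0 − 4²) = -14 + (-4) + (-16) = -34.
det M (expand along row 1) = (-2)·(-16) − 4·(-8) + 2·18 = 100.
Characteristic polynomial: λ³ + 3λ² − 34λ − 100 = 0.
Substitute λ = y + (tr M)/3 = y − 1.000000 to remove the quadratic term: y³ + p·y + q = 0 with p = s − (tr M)²/3 = -37.000000 and q = −2(tr M)³/27 + (tr M)·s/3 − det M = -64.000000.
Three real roots ⇒ use the trigonometric (Viète) form: r = 2√(−p/3) = 7.023769, φ = arccos(3q/(p·r)) = arccos(0.738804) = 0.739502 rad.
y_k = r·cos(φ/3 − 2πk/3) for k = 0, 1, 2 gives y = 6.811456, -1.921461, -4.889995.
λ_k = y_k − 1.000000 gives λ = 5.8115, -2.9215, -5.8900 (check: the sum is -3.0000 = tr M).

Hence λ_max = 5.8115 and λ_min = -5.8900.


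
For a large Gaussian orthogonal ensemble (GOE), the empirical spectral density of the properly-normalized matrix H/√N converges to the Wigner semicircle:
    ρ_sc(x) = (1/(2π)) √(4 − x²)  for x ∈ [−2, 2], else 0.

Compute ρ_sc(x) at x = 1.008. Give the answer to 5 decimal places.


ρ_sc(x) = (1/(2π)) √(4 − x²). With x = 1.008:
  4 − x² = 4 − (1.008)² = 4 − 1.016064 = 2.983936.
  √(4 − x²) = 1.727407.
  1/(2π) = 0.159155.
  ρ_sc(1.008) = 0.159155 · 1.727407 = 0.274925.

Rounded to 5 decimal places: ρ_sc(1.008) ≈ 0.27493.


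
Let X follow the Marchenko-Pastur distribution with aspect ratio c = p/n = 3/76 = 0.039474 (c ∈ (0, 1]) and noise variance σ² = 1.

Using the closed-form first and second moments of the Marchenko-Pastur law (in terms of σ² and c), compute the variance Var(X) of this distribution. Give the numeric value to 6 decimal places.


Recall the MP moments m_1 = E[X] = σ² and m_2 = E[X²] = σ⁴ (1 + c).
m_1 = E[X] = σ² = 1, so m_1² = 1.
m_2 = E[X²] = σ⁴ (1 + c) = 1 · (1 + 0.039474) = 1 · 1.039474 = 1.039474.
(Note m_2 − m_1² simplifies to c · σ⁴ = 0.039474 · 1.)

Var(X) = m_2 − m_1² = 1.039474 − 1 = 0.039474.


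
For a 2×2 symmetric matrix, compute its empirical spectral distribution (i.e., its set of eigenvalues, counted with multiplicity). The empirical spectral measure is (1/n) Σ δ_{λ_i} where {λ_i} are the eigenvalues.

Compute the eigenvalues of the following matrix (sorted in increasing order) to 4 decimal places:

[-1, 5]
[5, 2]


Since M is real symmetric, both eigenvalues are real; they are the roots of det(λI − M) = λ² − (tr M) λ + det M.
tr M = -1 + 2 = 1.
det M = (-1)·2 − 5² = -2 − 25 = -27.
Characteristic polynomial: λ² − λ − 27 = 0.
Discriminant Δ = (tr M)² − 4·det M = 1 − (-108) = 109; √Δ = 10.440307.
λ = (tr M ± √Δ)/2 = (1 ± 10.440307)/2, giving (tr M − √Δ)/2 = -4.7202 and (tr M + √Δ)/2 = 5.7202.

Eigenvalues sorted in increasing order: [-4.7202, 5.7202].


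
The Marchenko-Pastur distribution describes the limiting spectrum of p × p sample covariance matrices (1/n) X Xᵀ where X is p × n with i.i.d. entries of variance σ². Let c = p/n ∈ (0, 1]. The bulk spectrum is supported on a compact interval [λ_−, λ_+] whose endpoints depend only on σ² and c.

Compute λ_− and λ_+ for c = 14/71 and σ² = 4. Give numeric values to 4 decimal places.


c = 14/71 = 0.197183; √c = 0.444053.
λ_− = σ² (1 − √c)² = 4 · (1 − 0.444053)² = 4 · (0.555947)² = 1.236308.
λ_+ = σ² (1 + √c)² = 4 · (1 + 0.444053)² = 4 · (1.444053)² = 8.341157.

Rounded to 4 decimal places: λ_− ≈ 1.2363, λ_+ ≈ 8.3412.


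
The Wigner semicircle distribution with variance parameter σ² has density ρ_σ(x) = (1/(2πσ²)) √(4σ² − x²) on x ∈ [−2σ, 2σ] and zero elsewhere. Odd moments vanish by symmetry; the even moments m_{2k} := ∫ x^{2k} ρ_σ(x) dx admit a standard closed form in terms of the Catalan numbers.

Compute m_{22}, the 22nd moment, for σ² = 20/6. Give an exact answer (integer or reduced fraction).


By the scaled semicircle moment identity, m_{2k} = σ^{2k} · C_k with k = 11.
C_11 = (1/(k+1)) · C(2k, k) = (1/12) · C(22, 11) = (1/12) · 705432 = 58786.
σ^{2k} = (σ²)^k = (20/6)^11 = 100000000000/177147.

Therefore m_{22} = σ^{22} · C_11 = (100000000000/177147) · 58786 = 5878600000000000/177147.


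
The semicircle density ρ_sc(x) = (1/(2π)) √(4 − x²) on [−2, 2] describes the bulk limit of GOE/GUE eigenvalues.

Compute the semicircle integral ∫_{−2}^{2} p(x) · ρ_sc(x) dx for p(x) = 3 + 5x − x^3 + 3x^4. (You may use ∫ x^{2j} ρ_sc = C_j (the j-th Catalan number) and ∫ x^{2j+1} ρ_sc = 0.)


Write p(x) = Σ a_i x^i, split into monomials and integrate each against ρ_sc separately.
Using ∫ x^{2j} ρ_sc = C_j = (1/(j+1)) C(2j, j) (Catalan numbers) and ∫ x^{2j+1} ρ_sc = 0 (odd monomials vanish by symmetry):
  i = 0 (even): a_0 · C_{0} = 3 · 1 = 3
  i = 1 (odd): ∫ x^1 ρ_sc = 0 (vanishes)
  i = 3 (odd): ∫ x^3 ρ_sc = 0 (vanishes)
  i = 4 (even): a_4 · C_{2} = 3 · 2 = 6

Summing the contributions: ∫_{−2}^{2} p(x) ρ_sc(x) dx = 3 + 6 = 9.


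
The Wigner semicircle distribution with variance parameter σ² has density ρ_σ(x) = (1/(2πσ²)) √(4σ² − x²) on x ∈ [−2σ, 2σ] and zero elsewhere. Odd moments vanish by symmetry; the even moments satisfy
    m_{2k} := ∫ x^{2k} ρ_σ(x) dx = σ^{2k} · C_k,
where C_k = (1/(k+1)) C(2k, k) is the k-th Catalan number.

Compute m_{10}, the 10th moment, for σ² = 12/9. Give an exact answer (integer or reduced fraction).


By the scaled semicircle moment identity, m_{2k} = σ^{2k} · C_k with k = 5.
C_5 = (1/(k+1)) · C(2k, k) = (1/6) · C(10, 5) = (1/6) · 252 = 42.
σ^{2k} = (σ²)^k = (12/9)^5 = 1024/243.

Therefore m_{10} = σ^{10} · C_5 = (1024/243) · 42 = 14336/81.


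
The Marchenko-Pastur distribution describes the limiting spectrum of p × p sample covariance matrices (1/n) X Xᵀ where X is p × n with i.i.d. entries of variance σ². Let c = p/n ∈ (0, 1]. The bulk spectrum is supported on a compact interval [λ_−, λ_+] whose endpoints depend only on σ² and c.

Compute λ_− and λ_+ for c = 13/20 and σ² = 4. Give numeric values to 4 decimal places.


c = 13/20 = 0.650000; √c = 0.806226.
λ_− = σ² (1 − √c)² = 4 · (1 − 0.806226)² = 4 · (0.193774)² = 0.150194.
λ_+ = σ² (1 + √c)² = 4 · (1 + 0.806226)² = 4 · (1.806226)² = 13.049806.

Rounded to 4 decimal places: λ_− ≈ 0.1502, λ_+ ≈ 13.0498.


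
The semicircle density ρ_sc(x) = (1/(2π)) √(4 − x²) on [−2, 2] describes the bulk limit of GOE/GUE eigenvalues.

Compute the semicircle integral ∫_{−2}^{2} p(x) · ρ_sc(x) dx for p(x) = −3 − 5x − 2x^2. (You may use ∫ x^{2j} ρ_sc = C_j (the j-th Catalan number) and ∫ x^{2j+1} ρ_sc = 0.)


Write p(x) = Σ a_i x^i, split into monomials and integrate each against ρ_sc separately.
Using ∫ x^{2j} ρ_sc = C_j = (1/(j+1)) C(2j, j) (Catalan numbers) and ∫ x^{2j+1} ρ_sc = 0 (odd monomials vanish by symmetry):
  i = 0 (even): a_0 · C_{0} = -3 · 1 = -3
  i = 1 (odd): ∫ x^1 ρ_sc = 0 (vanishes)
  i = 2 (even): a_2 · C_{1} = -2 · 1 = -2

Summing the contributions: ∫_{−2}^{2} p(x) ρ_sc(x) dx = (-3) + (-2) = -5.


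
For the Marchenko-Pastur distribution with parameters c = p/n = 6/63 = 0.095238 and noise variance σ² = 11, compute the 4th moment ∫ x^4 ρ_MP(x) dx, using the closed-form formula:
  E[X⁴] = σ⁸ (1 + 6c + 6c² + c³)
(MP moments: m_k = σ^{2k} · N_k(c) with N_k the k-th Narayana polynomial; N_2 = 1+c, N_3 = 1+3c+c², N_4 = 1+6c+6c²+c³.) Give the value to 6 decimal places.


E[X⁴] = σ⁸ (1 + 6c + 6c² + c³) (fourth MP moment). With σ² = 11 (so σ⁸ = 14641) and c = 6/63 = 0.095238: E[X⁴] = 14641 · (1 + 6·0.095238 + 6·(0.095238)² + (0.095238)³) = 14641 · 1.626714.

So E[X^4] = 23816.722276.


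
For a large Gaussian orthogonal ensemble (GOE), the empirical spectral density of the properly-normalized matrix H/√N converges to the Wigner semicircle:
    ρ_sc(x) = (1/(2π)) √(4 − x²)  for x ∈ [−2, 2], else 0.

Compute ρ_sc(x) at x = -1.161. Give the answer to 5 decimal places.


ρ_sc(x) = (1/(2π)) √(4 − x²). With x = -1.161:
  4 − x² = 4 − (-1.161)² = 4 − 1.347921 = 2.652079.
  √(4 − x²) = 1.628520.
  1/(2π) = 0.159155.
  ρ_sc(-1.161) = 0.159155 · 1.628520 = 0.259187.

Rounded to 5 decimal places: ρ_sc(-1.161) ≈ 0.25919.


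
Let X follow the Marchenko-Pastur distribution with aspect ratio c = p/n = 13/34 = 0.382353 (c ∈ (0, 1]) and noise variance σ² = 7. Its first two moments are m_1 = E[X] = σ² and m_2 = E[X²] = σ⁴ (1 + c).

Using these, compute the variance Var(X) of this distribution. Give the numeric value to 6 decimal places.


m_1 = E[X] = σ² = 7, so m_1² = 49.
m_2 = E[X²] = σ⁴ (1 + c) = 49 · (1 + 0.382353) = 49 · 1.382353 = 67.735294.
(Note m_2 − m_1² simplifies to c · σ⁴ = 0.382353 · 49.)

Var(X) = m_2 − m_1² = 67.735294 − 49 = 18.735294.


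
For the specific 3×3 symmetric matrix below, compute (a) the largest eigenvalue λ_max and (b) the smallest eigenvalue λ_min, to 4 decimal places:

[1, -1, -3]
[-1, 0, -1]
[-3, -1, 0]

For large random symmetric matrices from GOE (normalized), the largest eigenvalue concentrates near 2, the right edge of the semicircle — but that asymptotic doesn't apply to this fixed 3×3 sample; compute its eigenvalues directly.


Since M is real symmetric, all three eigenvalues are real; they are the roots of det(λI − M) = λ³ − (tr M) λ² + s λ − det M, where s is the sum of the principal 2×2 minors.
tr M = 1 + 0 + 0 = 1.
s = (1·0 − (-1)²) + (1·0 − (-3)²) + (0·0 − (-1)²) = -1 + (-9) + (-1) = -11.
det M (expand along row 1) = 1·(-1) − (-1)·(-3) + (-3)·1 = -7.
Characteristic polynomial: λ³ − λ² − 11λ + 7 = 0.
Substitute λ = y + (tr M)/3 = y + 0.333333 to remove the quadratic term: y³ + p·y + q = 0 with p = s − (tr M)²/3 = -11.333333 and q = −2(tr M)³/27 + (tr M)·s/3 − det M = 3.259259.
Three real roots ⇒ use the trigonometric (Viète) form: r = 2√(−p/3) = 3.887301, φ = arccos(3q/(p·r)) = arccos(-0.221939) = 1.794599 rad.
y_k = r·cos(φ/3 − 2πk/3) for k = 0, 1, 2 gives y = 3.212274, 0.289728, -3.502002.
λ_k = y_k + 0.333333 gives λ = 3.5456, 0.6231, -3.1687 (check: the sum is 1.0000 = tr M).

Hence λ_max = 3.5456 and λ_min = -3.1687.


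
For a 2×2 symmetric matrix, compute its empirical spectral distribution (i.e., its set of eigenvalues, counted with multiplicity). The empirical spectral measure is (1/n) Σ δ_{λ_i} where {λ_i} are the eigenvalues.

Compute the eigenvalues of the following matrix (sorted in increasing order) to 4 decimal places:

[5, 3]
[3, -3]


Since M is real symmetric, both eigenvalues are real; they are the roots of det(λI − M) = λ² − (tr M) λ + det M.
tr M = 5 + (-3) = 2.
det M = 5·(-3) − 3² = -15 − 9 = -24.
Characteristic polynomial: λ² − 2λ − 24 = 0.
Discriminant Δ = (tr M)² − 4·det M = 4 − (-96) = 100; √Δ = 10.000000.
λ = (tr M ± √Δ)/2 = (2 ± 10.000000)/2, giving (tr M − √Δ)/2 = -4.0000 and (tr M + √Δ)/2 = 6.0000.

Eigenvalues sorted in increasing order: [-4.0000, 6.0000].


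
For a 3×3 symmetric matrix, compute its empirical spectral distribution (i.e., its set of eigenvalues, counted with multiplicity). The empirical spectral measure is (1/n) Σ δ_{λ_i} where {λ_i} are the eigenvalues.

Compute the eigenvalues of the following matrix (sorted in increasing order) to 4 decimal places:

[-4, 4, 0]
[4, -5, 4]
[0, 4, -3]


Since M is real symmetric, all three eigenvalues are real; they are the roots of det(λI − M) = λ³ − (tr M) λ² + s λ − det M, where s is the sum of the principal 2×2 minors.
tr M = -4 + (-5) + (-3) = -12.
s = ((-4)·(-5) − 4²) + ((-4)·(-3) − 0²) + ((-5)·(-3) − 4²) = 4 + 12 + (-1) = 15.
det M (expand along row 1) = (-4)·(-1) − 4·(-12) + 0·16 = 52.
Characteristic polynomial: λ³ + 12λ² + 15λ − 52 = 0.
Substitute λ = y + (tr M)/3 = y − 4.000000 to remove the quadratic term: y³ + p·y + q = 0 with p = s − (tr M)²/3 = -33.000000 and q = −2(tr M)³/27 + (tr M)·s/3 − det M = 16.000000.
Three real roots ⇒ use the trigonometric (Viète) form: r = 2√(−p/3) = 6.633250, φ = arccos(3q/(p·r)) = arccos(-0.219281) = 1.791874 rad.
y_k = r·cos(φ/3 − 2πk/3) for k = 0, 1, 2 gives y = 5.484782, 0.488378, -5.973161.
λ_k = y_k − 4.000000 gives λ = 1.4848, -3.5116, -9.9732 (check: the sum is -12.0000 = tr M).

Eigenvalues sorted in increasing order: [-9.9732, -3.5116, 1.4848].


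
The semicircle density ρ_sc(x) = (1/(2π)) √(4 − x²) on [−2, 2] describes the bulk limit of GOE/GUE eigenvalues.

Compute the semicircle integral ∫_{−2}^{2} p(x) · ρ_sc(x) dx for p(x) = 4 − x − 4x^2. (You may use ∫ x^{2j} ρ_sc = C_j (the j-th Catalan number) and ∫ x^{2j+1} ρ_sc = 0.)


Write p(x) = Σ a_i x^i, split into monomials and integrate each against ρ_sc separately.
Using ∫ x^{2j} ρ_sc = C_j = (1/(j+1)) C(2j, j) (Catalan numbers) and ∫ x^{2j+1} ρ_sc = 0 (odd monomials vanish by symmetry):
  i = 0 (even): a_0 · C_{0} = 4 · 1 = 4
  i = 1 (odd): ∫ x^1 ρ_sc = 0 (vanishes)
  i = 2 (even): a_2 · C_{1} = -4 · 1 = -4

Summing the contributions: ∫_{−2}^{2} p(x) ρ_sc(x) dx = 4 + (-4) = 0.


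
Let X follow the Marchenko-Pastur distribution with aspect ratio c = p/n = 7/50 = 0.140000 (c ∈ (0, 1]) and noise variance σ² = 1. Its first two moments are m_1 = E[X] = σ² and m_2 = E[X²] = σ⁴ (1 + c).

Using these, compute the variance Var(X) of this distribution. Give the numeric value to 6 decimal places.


m_1 = E[X] = σ² = 1, so m_1² = 1.
m_2 = E[X²] = σ⁴ (1 + c) = 1 · (1 + 0.140000) = 1 · 1.140000 = 1.140000.
(Note m_2 − m_1² simplifies to c · σ⁴ = 0.140000 · 1.)

Var(X) = m_2 − m_1² = 1.140000 − 1 = 0.140000.


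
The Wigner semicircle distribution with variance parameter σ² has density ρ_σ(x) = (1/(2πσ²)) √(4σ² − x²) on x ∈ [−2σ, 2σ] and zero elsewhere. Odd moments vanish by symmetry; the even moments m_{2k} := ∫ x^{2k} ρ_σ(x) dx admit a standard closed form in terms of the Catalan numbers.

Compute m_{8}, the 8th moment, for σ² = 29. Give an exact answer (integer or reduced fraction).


By the scaled semicircle moment identity, m_{2k} = σ^{2k} · C_k with k = 4.
C_4 = (1/(k+1)) · C(2k, k) = (1/5) · C(8, 4) = (1/5) · 70 = 14.
σ^{2k} = (σ²)^k = (29)^4 = 707281.

Therefore m_{8} = σ^{8} · C_4 = 707281 · 14 = 9901934.


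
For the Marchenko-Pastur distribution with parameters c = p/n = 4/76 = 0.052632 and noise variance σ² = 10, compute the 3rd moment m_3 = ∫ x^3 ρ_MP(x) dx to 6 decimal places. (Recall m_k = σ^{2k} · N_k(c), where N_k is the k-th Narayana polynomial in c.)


E[X³] = σ⁶ (1 + 3c + c²) (third MP moment). With σ² = 10 (so σ⁶ = 1000) and c = 4/76 = 0.052632: E[X³] = 1000 · (1 + 3·0.052632 + (0.052632)²) = 1000 · 1.160665.

So E[X^3] = 1160.664820.


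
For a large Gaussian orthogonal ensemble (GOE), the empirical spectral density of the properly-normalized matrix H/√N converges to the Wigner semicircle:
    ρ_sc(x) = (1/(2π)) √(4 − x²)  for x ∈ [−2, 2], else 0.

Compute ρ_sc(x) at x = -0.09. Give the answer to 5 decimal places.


ρ_sc(x) = (1/(2π)) √(4 − x²). With x = -0.09:
  4 − x² = 4 − (-0.09)² = 4 − 0.008100 = 3.991900.
  √(4 − x²) = 1.997974.
  1/(2π) = 0.159155.
  ρ_sc(-0.09) = 0.159155 · 1.997974 = 0.317987.

Rounded to 5 decimal places: ρ_sc(-0.09) ≈ 0.31799.


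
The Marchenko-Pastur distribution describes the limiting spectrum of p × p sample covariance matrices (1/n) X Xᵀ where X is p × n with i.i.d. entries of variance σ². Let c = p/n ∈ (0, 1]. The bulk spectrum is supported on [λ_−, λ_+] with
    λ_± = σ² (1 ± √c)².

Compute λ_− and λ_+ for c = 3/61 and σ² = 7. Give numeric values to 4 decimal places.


c = 3/61 = 0.049180; √c = 0.221766.
λ_− = σ² (1 − √c)² = 7 · (1 − 0.221766)² = 7 · (0.778234)² = 4.239533.
λ_+ = σ² (1 + √c)² = 7 · (1 + 0.221766)² = 7 · (1.221766)² = 10.448992.

Rounded to 4 decimal places: λ_− ≈ 4.2395, λ_+ ≈ 10.4490.


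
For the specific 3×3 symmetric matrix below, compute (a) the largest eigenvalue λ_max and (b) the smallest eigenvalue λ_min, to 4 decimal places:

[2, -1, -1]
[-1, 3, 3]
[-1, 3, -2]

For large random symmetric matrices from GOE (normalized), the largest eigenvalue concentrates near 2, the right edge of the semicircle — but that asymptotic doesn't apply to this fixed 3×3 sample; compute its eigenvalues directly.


Since M is real symmetric, all three eigenvalues are real; they are the roots of det(λI − M) = λ³ − (tr M) λ² + s λ − det M, where s is the sum of the principal 2×2 minors.
tr M = 2 + 3 + (-2) = 3.
s = (2·3 − (-1)²) + (2·(-2) − (-1)²) + (3·(-2) − 3²) = 5 + (-5) + (-15) = -15.
det M (expand along row 1) = 2·(-15) − (-1)·5 + (-1)·0 = -25.
Characteristic polynomial: λ³ − 3λ² − 15λ + 25 = 0.
Substitute λ = y + (tr M)/3 = y + 1.000000 to remove the quadratic term: y³ + p·y + q = 0 with p = s − (tr M)²/3 = -18.000000 and q = −2(tr M)³/27 + (tr M)·s/3 − det M = 8.000000.
Three real roots ⇒ use the trigonometric (Viète) form: r = 2√(−p/3) = 4.898979, φ = arccos(3q/(p·r)) = arccos(-0.272166) = 1.846439 rad.
y_k = r·cos(φ/3 − 2πk/3) for k = 0, 1, 2 gives y = 4.000000, 0.449490, -4.449490.
λ_k = y_k + 1.000000 gives λ = 5.0000, 1.4495, -3.4495 (check: the sum is 3.0000 = tr M).

Hence λ_max = 5.0000 and λ_min = -3.4495.


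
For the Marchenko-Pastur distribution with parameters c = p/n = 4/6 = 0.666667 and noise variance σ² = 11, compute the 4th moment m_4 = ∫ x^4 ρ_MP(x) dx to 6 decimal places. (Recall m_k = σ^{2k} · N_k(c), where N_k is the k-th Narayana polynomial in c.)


E[X⁴] = σ⁸ (1 + 6c + 6c² + c³) (fourth MP moment). With σ² = 11 (so σ⁸ = 14641) and c = 4/6 = 0.666667: E[X⁴] = 14641 · (1 + 6·0.666667 + 6·(0.666667)² + (0.666667)³) = 14641 · 7.962963.

So E[X^4] = 116585.740741.


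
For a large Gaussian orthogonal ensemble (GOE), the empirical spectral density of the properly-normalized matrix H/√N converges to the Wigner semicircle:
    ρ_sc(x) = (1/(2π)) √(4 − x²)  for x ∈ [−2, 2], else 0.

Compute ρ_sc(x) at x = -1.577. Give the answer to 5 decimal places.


ρ_sc(x) = (1/(2π)) √(4 − x²). With x = -1.577:
  4 − x² = 4 − (-1.577)² = 4 − 2.486929 = 1.513071.
  √(4 − x²) = 1.230070.
  1/(2π) = 0.159155.
  ρ_sc(-1.577) = 0.159155 · 1.230070 = 0.195772.

Rounded to 5 decimal places: ρ_sc(-1.577) ≈ 0.19577.


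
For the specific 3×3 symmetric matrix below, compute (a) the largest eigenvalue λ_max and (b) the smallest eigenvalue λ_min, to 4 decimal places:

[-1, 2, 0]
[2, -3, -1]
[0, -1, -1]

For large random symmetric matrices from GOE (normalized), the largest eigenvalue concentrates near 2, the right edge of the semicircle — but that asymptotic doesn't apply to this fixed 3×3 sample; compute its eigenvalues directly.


Since M is real symmetric, all three eigenvalues are real; they are the roots of det(λI − M) = λ³ − (tr M) λ² + s λ − det M, where s is the sum of the principal 2×2 minors.
tr M = -1 + (-3) + (-1) = -5.
s = ((-1)·(-3) − 2²) + ((-1)·(-1) − 0²) + ((-3)·(-1) − (-1)²) = -1 + 1 + 2 = 2.
det M (expand along row 1) = (-1)·2 − 2·(-2) + 0·(-2) = 2.
Characteristic polynomial: λ³ + 5λ² + 2λ − 2 = 0.
Substitute λ = y + (tr M)/3 = y − 1.666667 to remove the quadratic term: y³ + p·y + q = 0 with p = s − (tr M)²/3 = -6.333333 and q = −2(tr M)³/27 + (tr M)·s/3 − det M = 3.925926.
Three real roots ⇒ use the trigonometric (Viète) form: r = 2√(−p/3) = 2.905933, φ = arccos(3q/(p·r)) = arccos(-0.639949) = 2.265228 rad.
y_k = r·cos(φ/3 − 2πk/3) for k = 0, 1, 2 gives y = 2.116156, 0.666667, -2.782823.
λ_k = y_k − 1.666667 gives λ = 0.4495, -1.0000, -4.4495 (check: the sum is -5.0000 = tr M).

Hence λ_max = 0.4495 and λ_min = -4.4495.


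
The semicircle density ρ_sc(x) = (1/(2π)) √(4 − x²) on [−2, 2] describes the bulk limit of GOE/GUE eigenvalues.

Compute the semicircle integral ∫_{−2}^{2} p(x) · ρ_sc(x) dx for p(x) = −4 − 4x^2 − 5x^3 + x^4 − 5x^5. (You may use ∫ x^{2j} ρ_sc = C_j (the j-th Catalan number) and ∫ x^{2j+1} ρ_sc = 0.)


Write p(x) = Σ a_i x^i, split into monomials and integrate each against ρ_sc separately.
Using ∫ x^{2j} ρ_sc = C_j = (1/(j+1)) C(2j, j) (Catalan numbers) and ∫ x^{2j+1} ρ_sc = 0 (odd monomials vanish by symmetry):
  i = 0 (even): a_0 · C_{0} = -4 · 1 = -4
  i = 2 (even): a_2 · C_{1} = -4 · 1 = -4
  i = 3 (odd): ∫ x^3 ρ_sc = 0 (vanishes)
  i = 4 (even): a_4 · C_{2} = 1 · 2 = 2
  i = 5 (odd): ∫ x^5 ρ_sc = 0 (vanishes)

Summing the contributions: ∫_{−2}^{2} p(x) ρ_sc(x) dx = (-4) + (-4) + 2 = -6.


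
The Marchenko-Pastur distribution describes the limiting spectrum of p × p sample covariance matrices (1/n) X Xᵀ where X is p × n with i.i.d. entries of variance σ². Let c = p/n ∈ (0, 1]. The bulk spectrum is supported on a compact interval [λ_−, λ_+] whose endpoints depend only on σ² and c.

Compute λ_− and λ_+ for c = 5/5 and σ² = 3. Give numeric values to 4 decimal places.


c = 5/5 = 1.000000; √c = 1.000000.
λ_− = σ² (1 − √c)² = 3 · (1 − 1.000000)² = 3 · (0.000000)² = 0.000000.
λ_+ = σ² (1 + √c)² = 3 · (1 + 1.000000)² = 3 · (2.000000)² = 12.000000.

Rounded to 4 decimal places: λ_− ≈ 0.0000, λ_+ ≈ 12.0000.


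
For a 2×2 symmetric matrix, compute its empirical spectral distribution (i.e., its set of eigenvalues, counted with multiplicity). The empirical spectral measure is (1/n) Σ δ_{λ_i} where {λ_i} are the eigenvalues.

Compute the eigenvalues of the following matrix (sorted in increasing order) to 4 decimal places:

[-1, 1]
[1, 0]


Since M is real symmetric, both eigenvalues are real; they are the roots of det(λI − M) = λ² − (tr M) λ + det M.
tr M = -1 + 0 = -1.
det M = (-1)·0 − 1² = 0 − 1 = -1.
Characteristic polynomial: λ² + λ − 1 = 0.
Discriminant Δ = (tr M)² − 4·det M = 1 − (-4) = 5; √Δ = 2.236068.
λ = (tr M ± √Δ)/2 = (-1 ± 2.236068)/2, giving (tr M − √Δ)/2 = -1.6180 and (tr M + √Δ)/2 = 0.6180.

Eigenvalues sorted in increasing order: [-1.6180, 0.6180].


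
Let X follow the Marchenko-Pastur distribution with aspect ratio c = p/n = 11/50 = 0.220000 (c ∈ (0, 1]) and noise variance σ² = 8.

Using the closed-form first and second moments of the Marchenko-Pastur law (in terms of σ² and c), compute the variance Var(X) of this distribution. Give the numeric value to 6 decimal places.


Recall the MP moments m_1 = E[X] = σ² and m_2 = E[X²] = σ⁴ (1 + c).
m_1 = E[X] = σ² = 8, so m_1² = 64.
m_2 = E[X²] = σ⁴ (1 + c) = 64 · (1 + 0.220000) = 64 · 1.220000 = 78.080000.
(Note m_2 − m_1² simplifies to c · σ⁴ = 0.220000 · 64.)

Var(X) = m_2 − m_1² = 78.080000 − 64 = 14.080000.


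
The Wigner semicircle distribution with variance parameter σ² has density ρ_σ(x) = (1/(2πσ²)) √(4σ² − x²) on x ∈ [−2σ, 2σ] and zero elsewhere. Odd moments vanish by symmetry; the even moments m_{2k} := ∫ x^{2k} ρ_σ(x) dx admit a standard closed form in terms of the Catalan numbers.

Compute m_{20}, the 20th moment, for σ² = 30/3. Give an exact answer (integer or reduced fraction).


By the scaled semicircle moment identity, m_{2k} = σ^{2k} · C_k with k = 10.
C_10 = (1/(k+1)) · C(2k, k) = (1/11) · C(20, 10) = (1/11) · 184756 = 16796.
σ^{2k} = (σ²)^k = (30/3)^10 = 10000000000.

Therefore m_{20} = σ^{20} · C_10 = 10000000000 · 16796 = 167960000000000.


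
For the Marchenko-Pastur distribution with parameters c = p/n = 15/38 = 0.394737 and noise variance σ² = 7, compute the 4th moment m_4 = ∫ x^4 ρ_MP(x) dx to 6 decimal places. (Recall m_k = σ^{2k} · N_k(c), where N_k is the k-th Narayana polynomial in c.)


E[X⁴] = σ⁸ (1 + 6c + 6c² + c³) (fourth MP moment). With σ² = 7 (so σ⁸ = 2401) and c = 15/38 = 0.394737: E[X⁴] = 2401 · (1 + 6·0.394737 + 6·(0.394737)² + (0.394737)³) = 2401 · 4.364831.

So E[X^4] = 10479.958941.


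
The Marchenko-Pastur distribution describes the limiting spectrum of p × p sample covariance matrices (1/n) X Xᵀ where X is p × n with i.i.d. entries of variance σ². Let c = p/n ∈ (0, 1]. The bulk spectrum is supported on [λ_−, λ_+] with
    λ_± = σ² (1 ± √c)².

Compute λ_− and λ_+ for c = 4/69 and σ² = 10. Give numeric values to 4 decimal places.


c = 4/69 = 0.057971; √c = 0.240772.
λ_− = σ² (1 − √c)² = 10 · (1 − 0.240772)² = 10 · (0.759228)² = 5.764276.
λ_+ = σ² (1 + √c)² = 10 · (1 + 0.240772)² = 10 · (1.240772)² = 15.395144.

Rounded to 4 decimal places: λ_− ≈ 5.7643, λ_+ ≈ 15.3951.


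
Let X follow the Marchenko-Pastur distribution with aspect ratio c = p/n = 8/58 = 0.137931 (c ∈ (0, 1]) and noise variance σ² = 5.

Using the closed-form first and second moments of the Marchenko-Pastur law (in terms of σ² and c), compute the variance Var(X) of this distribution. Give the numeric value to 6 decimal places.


Recall the MP moments m_1 = E[X] = σ² and m_2 = E[X²] = σ⁴ (1 + c).
m_1 = E[X] = σ² = 5, so m_1² = 25.
m_2 = E[X²] = σ⁴ (1 + c) = 25 · (1 + 0.137931) = 25 · 1.137931 = 28.448276.
(Note m_2 − m_1² simplifies to c · σ⁴ = 0.137931 · 25.)

Var(X) = m_2 − m_1² = 28.448276 − 25 = 3.448276.


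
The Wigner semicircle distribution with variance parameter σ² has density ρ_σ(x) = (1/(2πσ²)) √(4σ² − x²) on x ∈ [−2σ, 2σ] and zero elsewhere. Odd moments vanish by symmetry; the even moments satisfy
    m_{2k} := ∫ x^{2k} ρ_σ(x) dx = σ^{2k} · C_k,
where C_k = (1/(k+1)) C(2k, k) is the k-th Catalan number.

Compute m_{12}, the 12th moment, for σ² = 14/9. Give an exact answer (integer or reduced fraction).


By the scaled semicircle moment identity, m_{2k} = σ^{2k} · C_k with k = 6.
C_6 = (1/(k+1)) · C(2k, k) = (1/7) · C(12, 6) = (1/7) · 924 = 132.
σ^{2k} = (σ²)^k = (14/9)^6 = 7529536/531441.

Therefore m_{12} = σ^{12} · C_6 = (7529536/531441) · 132 = 331299584/177147.


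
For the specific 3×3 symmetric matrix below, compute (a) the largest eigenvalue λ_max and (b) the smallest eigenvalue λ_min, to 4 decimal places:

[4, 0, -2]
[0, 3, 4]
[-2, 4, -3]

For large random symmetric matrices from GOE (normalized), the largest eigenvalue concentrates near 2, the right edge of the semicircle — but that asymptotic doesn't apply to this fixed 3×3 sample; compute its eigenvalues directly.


Since M is real symmetric, all three eigenvalues are real; they are the roots of det(λI − M) = λ³ − (tr M) λ² + s λ − det M, where s is the sum of the principal 2×2 minors.
tr M = 4 + 3 + (-3) = 4.
s = (4·3 − 0²) + (4·(-3) − (-2)²) + (3·(-3) − 4²) = 12 + (-16) + (-25) = -29.
det M (expand along row 1) = 4·(-25) − 0·8 + (-2)·6 = -112.
Characteristic polynomial: λ³ − 4λ² − 29λ + 112 = 0.
Substitute λ = y + (tr M)/3 = y + 1.333333 to remove the quadratic term: y³ + p·y + q = 0 with p = s − (tr M)²/3 = -34.333333 and q = −2(tr M)³/27 + (tr M)·s/3 − det M = 68.592593.
Three real roots ⇒ use the trigonometric (Viète) form: r = 2√(−p/3) = 6.765928, φ = arccos(3q/(p·r)) = arccos(-0.885840) = 2.659097 rad.
y_k = r·cos(φ/3 − 2πk/3) for k = 0, 1, 2 gives y = 4.277636, 2.400973, -6.678609.
λ_k = y_k + 1.333333 gives λ = 5.6110, 3.7343, -5.3453 (check: the sum is 4.0000 = tr M).

Hence λ_max = 5.6110 and λ_min = -5.3453.


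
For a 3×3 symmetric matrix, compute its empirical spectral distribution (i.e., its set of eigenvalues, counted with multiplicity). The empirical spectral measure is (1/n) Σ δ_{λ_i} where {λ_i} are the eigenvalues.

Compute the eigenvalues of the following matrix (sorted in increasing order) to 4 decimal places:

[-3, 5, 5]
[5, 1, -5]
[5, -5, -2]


Since M is real symmetric, all three eigenvalues are real; they are the roots of det(λI − M) = λ³ − (tr M) λ² + s λ − det M, where s is the sum of the principal 2×2 minors.
tr M = -3 + 1 + (-2) = -4.
s = ((-3)·1 − 5²) + ((-3)·(-2) − 5²) + (1·(-2) − (-5)²) = -28 + (-19) + (-27) = -74.
det M (expand along row 1) = (-3)·(-27) − 5·15 + 5·(-30) = -144.
Characteristic polynomial: λ³ + 4λ² − 74λ + 144 = 0.
Substitute λ = y + (tr M)/3 = y − 1.333333 to remove the quadratic term: y³ + p·y + q = 0 with p = s − (tr M)²/3 = -79.333333 and q = −2(tr M)³/27 + (tr M)·s/3 − det M = 247.407407.
Three real roots ⇒ use the trigonometric (Viète) form: r = 2√(−p/3) = 10.284832, φ = arccos(3q/(p·r)) = arccos(-0.909664) = 2.713271 rad.
y_k = r·cos(φ/3 − 2πk/3) for k = 0, 1, 2 gives y = 6.357454, 3.822732, -10.180185.
λ_k = y_k − 1.333333 gives λ = 5.0241, 2.4894, -11.5135 (check: the sum is -4.0000 = tr M).

Eigenvalues sorted in increasing order: [-11.5135, 2.4894, 5.0241].


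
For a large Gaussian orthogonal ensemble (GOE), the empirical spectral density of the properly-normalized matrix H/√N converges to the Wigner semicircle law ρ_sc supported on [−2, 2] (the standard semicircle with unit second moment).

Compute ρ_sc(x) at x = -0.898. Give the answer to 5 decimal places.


ρ_sc(x) = (1/(2π)) √(4 − x²). With x = -0.898:
  4 − x² = 4 − (-0.898)² = 4 − 0.806404 = 3.193596.
  √(4 − x²) = 1.787064.
  1/(2π) = 0.159155.
  ρ_sc(-0.898) = 0.159155 · 1.787064 = 0.284420.

Rounded to 5 decimal places: ρ_sc(-0.898) ≈ 0.28442.


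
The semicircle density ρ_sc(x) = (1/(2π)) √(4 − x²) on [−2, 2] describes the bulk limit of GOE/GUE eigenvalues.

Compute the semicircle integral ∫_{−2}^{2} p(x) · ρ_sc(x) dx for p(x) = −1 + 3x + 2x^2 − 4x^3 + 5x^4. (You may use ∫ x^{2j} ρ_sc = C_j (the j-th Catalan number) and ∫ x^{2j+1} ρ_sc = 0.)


Write p(x) = Σ a_i x^i, split into monomials and integrate each against ρ_sc separately.
Using ∫ x^{2j} ρ_sc = C_j = (1/(j+1)) C(2j, j) (Catalan numbers) and ∫ x^{2j+1} ρ_sc = 0 (odd monomials vanish by symmetry):
  i = 0 (even): a_0 · C_{0} = -1 · 1 = -1
  i = 1 (odd): ∫ x^1 ρ_sc = 0 (vanishes)
  i = 2 (even): a_2 · C_{1} = 2 · 1 = 2
  i = 3 (odd): ∫ x^3 ρ_sc = 0 (vanishes)
  i = 4 (even): a_4 · C_{2} = 5 · 2 = 10

Summing the contributions: ∫_{−2}^{2} p(x) ρ_sc(x) dx = (-1) + 2 + 10 = 11.


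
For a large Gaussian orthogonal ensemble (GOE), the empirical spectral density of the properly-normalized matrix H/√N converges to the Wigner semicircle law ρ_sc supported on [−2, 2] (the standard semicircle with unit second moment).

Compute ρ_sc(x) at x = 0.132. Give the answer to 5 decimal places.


ρ_sc(x) = (1/(2π)) √(4 − x²). With x = 0.132:
  4 − x² = 4 − (0.132)² = 4 − 0.017424 = 3.982576.
  √(4 − x²) = 1.995639.
  1/(2π) = 0.159155.
  ρ_sc(0.132) = 0.159155 · 1.995639 = 0.317616.

Rounded to 5 decimal places: ρ_sc(0.132) ≈ 0.31762.


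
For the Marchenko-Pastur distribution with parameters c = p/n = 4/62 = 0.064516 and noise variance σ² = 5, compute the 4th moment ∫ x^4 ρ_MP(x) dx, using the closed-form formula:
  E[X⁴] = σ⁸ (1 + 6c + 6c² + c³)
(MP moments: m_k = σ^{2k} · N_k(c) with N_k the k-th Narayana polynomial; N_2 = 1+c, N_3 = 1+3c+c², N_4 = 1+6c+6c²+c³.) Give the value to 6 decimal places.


E[X⁴] = σ⁸ (1 + 6c + 6c² + c³) (fourth MP moment). With σ² = 5 (so σ⁸ = 625) and c = 4/62 = 0.064516: E[X⁴] = 625 · (1 + 6·0.064516 + 6·(0.064516)² + (0.064516)³) = 625 · 1.412339.

So E[X^4] = 882.712061.


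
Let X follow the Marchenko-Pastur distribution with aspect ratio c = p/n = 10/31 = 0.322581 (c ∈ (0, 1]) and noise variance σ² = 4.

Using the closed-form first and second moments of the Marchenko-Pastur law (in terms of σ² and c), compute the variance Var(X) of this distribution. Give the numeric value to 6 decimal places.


Recall the MP moments m_1 = E[X] = σ² and m_2 = E[X²] = σ⁴ (1 + c).
m_1 = E[X] = σ² = 4, so m_1² = 16.
m_2 = E[X²] = σ⁴ (1 + c) = 16 · (1 + 0.322581) = 16 · 1.322581 = 21.161290.
(Note m_2 − m_1² simplifies to c · σ⁴ = 0.322581 · 16.)

Var(X) = m_2 − m_1² = 21.161290 − 16 = 5.161290.


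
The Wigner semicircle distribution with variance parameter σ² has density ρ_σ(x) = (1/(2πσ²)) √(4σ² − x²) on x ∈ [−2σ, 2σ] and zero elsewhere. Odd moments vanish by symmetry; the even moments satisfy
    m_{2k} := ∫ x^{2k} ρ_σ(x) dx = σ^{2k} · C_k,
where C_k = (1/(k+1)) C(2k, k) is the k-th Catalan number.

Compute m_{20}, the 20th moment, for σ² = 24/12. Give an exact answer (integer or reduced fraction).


By the scaled semicircle moment identity, m_{2k} = σ^{2k} · C_k with k = 10.
C_10 = (1/(k+1)) · C(2k, k) = (1/11) · C(20, 10) = (1/11) · 184756 = 16796.
σ^{2k} = (σ²)^k = (24/12)^10 = 1024.

Therefore m_{20} = σ^{20} · C_10 = 1024 · 16796 = 17199104.
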